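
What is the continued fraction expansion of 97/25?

Run the Euclidean algorithm on 97 and 25; the successive quotients are the partial quotients a_0, a_1, ... (each step inverts the fractional part left over by the previous one):
  97 = 3*25 + 22, so a_0 = 3.
  25 = 1*22 + 3, so a_1 = 1.
  22 = 7*3 + 1, so a_2 = 7.
  3 = 3*1 + 0, so a_3 = 3.
The remainder reaches 0 after 4 divisions, so the expansion has 4 partial quotients, read off in order.

[3; 1, 7, 3]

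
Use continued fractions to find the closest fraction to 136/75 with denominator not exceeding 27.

29/16

Expand x = 136/75 as a continued fraction with the Euclidean algorithm:
  136 = 1*75 + 61, so a_0 = 1.
  75 = 1*61 + 14, so a_1 = 1.
  61 = 4*14 + 5, so a_2 = 4.
  14 = 2*5 + 4, so a_3 = 2.
  5 = 1*4 + 1, so a_4 = 1.
  4 = 4*1 + 0, so a_5 = 4.
so x = [1; 1, 4, 2, 1, 4].
Convergents (p_i = a_i*p_{i-1} + p_{i-2}, q_i = a_i*q_{i-1} + q_{i-2} with p_{-2}=0, p_{-1}=1, q_{-2}=1, q_{-1}=0), until the denominator exceeds 27:
  i=0: a_0=1, p_0 = 1*1 + 0 = 1, q_0 = 1*0 + 1 = 1.
  i=1: a_1=1, p_1 = 1*1 + 1 = 2, q_1 = 1*1 + 0 = 1.
  i=2: a_2=4, p_2 = 4*2 + 1 = 9, q_2 = 4*1 + 1 = 5.
  i=3: a_3=2, p_3 = 2*9 + 2 = 20, q_3 = 2*5 + 1 = 11.
  i=4: a_4=1, p_4 = 1*20 + 9 = 29, q_4 = 1*11 + 5 = 16.
  i=5: a_5=4, p_5 = 4*29 + 20 = 136, q_5 = 4*16 + 11 = 75.
q_5 = 75 > 27, so the last convergent with denominator <= 27 is p_4/q_4 = 29/16.
The closest fraction with denominator <= 27 is either p_4/q_4 or the intermediate fraction (k*p_4 + p_3)/(k*q_4 + q_3) with the largest k >= 1 whose denominator stays <= 27; these approach x as k grows, and every other convergent or intermediate fraction in range is farther away.
Largest k: floor((27 - q_3)/q_4) = floor((27 - 11)/16) = 1.
That gives (1*29 + 20)/(1*16 + 11) = 49/27.
Compare the errors: |x - 29/16| = |136*16 - 29*75|/(75*16) = 1/1200, and |x - 49/27| = |136*27 - 49*75|/(75*27) = 3/2025.
Cross-multiplying, 1*2025 = 2025 < 3600 = 3*1200, so 1/1200 is smaller: the convergent 29/16 is closer to x than 49/27.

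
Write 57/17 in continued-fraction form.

[3; 2, 1, 5]

Run the Euclidean algorithm on 57 and 17; the successive quotients are the partial quotients a_0, a_1, ... (each step inverts the fractional part left over by the previous one):
  57 = 3*17 + 6, so a_0 = 3.
  17 = 2*6 + 5, so a_1 = 2.
  6 = 1*5 + 1, so a_2 = 1.
  5 = 5*1 + 0, so a_3 = 5.
The remainder reaches 0 after 4 divisions, so the expansion has 4 partial quotients, read off in order.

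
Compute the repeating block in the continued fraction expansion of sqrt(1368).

[36; (1, 72)]

Write x_i = (sqrt(1368) + m_i)/d_i with (m_0, d_0) = (0, 1). a_0 = floor(sqrt(1368)) = 36, since 36^2 = 1296 <= 1368 < 1369 = 37^2.
Iterate m_{i+1} = d_i*a_i - m_i, d_{i+1} = (1368 - m_{i+1}^2)/d_i, a_{i+1} = floor((a_0 + m_{i+1})/d_{i+1}):
  m_1 = 1*36 - 0 = 36, d_1 = (1368 - 36^2)/1 = 72/1 = 72, a_1 = floor((36 + 36)/72) = 1.
  m_2 = 72*1 - 36 = 36, d_2 = (1368 - 36^2)/72 = 72/72 = 1, a_2 = floor((36 + 36)/1) = 72.
  m_3 = 1*72 - 36 = 36, d_3 = (1368 - 36^2)/1 = 72/1 = 72: (m_3, d_3) = (m_1, d_1) = (36, 72), so from here the quotients repeat a_1, a_2; the period length is 2.
Hence the expansion of sqrt(1368) is a_0 = 36 followed by the repeating block 1, 72 (period 2).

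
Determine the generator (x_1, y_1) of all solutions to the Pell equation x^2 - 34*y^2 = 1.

First expand sqrt(34) as a continued fraction. With x_i = (sqrt(34) + m_i)/d_i and (m_0, d_0) = (0, 1): a_0 = floor(sqrt(34)) = 5, since 5^2 = 25 <= 34 < 36 = 6^2.
Iterate m_{i+1} = d_i*a_i - m_i, d_{i+1} = (34 - m_{i+1}^2)/d_i, a_{i+1} = floor((a_0 + m_{i+1})/d_{i+1}):
  m_1 = 1*5 - 0 = 5, d_1 = (34 - 5^2)/1 = 9/1 = 9, a_1 = floor((5 + 5)/9) = 1.
  m_2 = 9*1 - 5 = 4, d_2 = (34 - 4^2)/9 = 18/9 = 2, a_2 = floor((5 + 4)/2) = 4.
  m_3 = 2*4 - 4 = 4, d_3 = (34 - 4^2)/2 = 18/2 = 9, a_3 = floor((5 + 4)/9) = 1.
  m_4 = 9*1 - 4 = 5, d_4 = (34 - 5^2)/9 = 9/9 = 1, a_4 = floor((5 + 5)/1) = 10.
  m_5 = 1*10 - 5 = 5, d_5 = (34 - 5^2)/1 = 9/1 = 9: (m_5, d_5) = (m_1, d_1) = (5, 9), so from here the quotients repeat a_1, ..., a_4; the period length is 4.
So sqrt(34) = [5; (1, 4, 1, 10)] with period length k = 4.
k is even, so the fundamental solution of x^2 - 34y^2 = 1 is (p_{k-1}, q_{k-1}) = (p_3, q_3); compute convergents through index 3.
Convergents (p_i = a_i*p_{i-1} + p_{i-2}, q_i = a_i*q_{i-1} + q_{i-2} with p_{-2}=0, p_{-1}=1, q_{-2}=1, q_{-1}=0):
  i=0: a_0=5, p_0 = 5*1 + 0 = 5, q_0 = 5*0 + 1 = 1.
  i=1: a_1=1, p_1 = 1*5 + 1 = 6, q_1 = 1*1 + 0 = 1.
  i=2: a_2=4, p_2 = 4*6 + 5 = 29, q_2 = 4*1 + 1 = 5.
  i=3: a_3=1, p_3 = 1*29 + 6 = 35, q_3 = 1*5 + 1 = 6.
Check: 35^2 - 34*6^2 = 1225 - 1224 = 1, so (x, y) = (35, 6) solves the equation, and by the theorem it is the least positive solution.

(x, y) = (35, 6)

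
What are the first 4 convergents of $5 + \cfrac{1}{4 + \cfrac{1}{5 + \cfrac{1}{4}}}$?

5/1, 21/4, 110/21, 461/88

Using the convergent recurrence p_i = a_i*p_{i-1} + p_{i-2}, q_i = a_i*q_{i-1} + q_{i-2} with p_{-2}=0, p_{-1}=1, q_{-2}=1, q_{-1}=0:
  i=0: a_0=5, p_0 = 5*1 + 0 = 5, q_0 = 5*0 + 1 = 1.
  i=1: a_1=4, p_1 = 4*5 + 1 = 21, q_1 = 4*1 + 0 = 4.
  i=2: a_2=5, p_2 = 5*21 + 5 = 110, q_2 = 5*4 + 1 = 21.
  i=3: a_3=4, p_3 = 4*110 + 21 = 461, q_3 = 4*21 + 4 = 88.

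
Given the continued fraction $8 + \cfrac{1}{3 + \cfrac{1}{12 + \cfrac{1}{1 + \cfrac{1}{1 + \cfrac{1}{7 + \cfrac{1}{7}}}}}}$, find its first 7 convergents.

Using the convergent recurrence p_i = a_i*p_{i-1} + p_{i-2}, q_i = a_i*q_{i-1} + q_{i-2} with p_{-2}=0, p_{-1}=1, q_{-2}=1, q_{-1}=0:
  i=0: a_0=8, p_0 = 8*1 + 0 = 8, q_0 = 8*0 + 1 = 1.
  i=1: a_1=3, p_1 = 3*8 + 1 = 25, q_1 = 3*1 + 0 = 3.
  i=2: a_2=12, p_2 = 12*25 + 8 = 308, q_2 = 12*3 + 1 = 37.
  i=3: a_3=1, p_3 = 1*308 + 25 = 333, q_3 = 1*37 + 3 = 40.
  i=4: a_4=1, p_4 = 1*333 + 308 = 641, q_4 = 1*40 + 37 = 77.
  i=5: a_5=7, p_5 = 7*641 + 333 = 4820, q_5 = 7*77 + 40 = 579.
  i=6: a_6=7, p_6 = 7*4820 + 641 = 34381, q_6 = 7*579 + 77 = 4130.

8/1, 25/3, 308/37, 333/40, 641/77, 4820/579, 34381/4130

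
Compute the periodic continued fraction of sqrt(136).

[11; (1, 1, 1, 22)]

Write x_i = (sqrt(136) + m_i)/d_i with (m_0, d_0) = (0, 1). a_0 = floor(sqrt(136)) = 11, since 11^2 = 121 <= 136 < 144 = 12^2.
Iterate m_{i+1} = d_i*a_i - m_i, d_{i+1} = (136 - m_{i+1}^2)/d_i, a_{i+1} = floor((a_0 + m_{i+1})/d_{i+1}):
  m_1 = 1*11 - 0 = 11, d_1 = (136 - 11^2)/1 = 15/1 = 15, a_1 = floor((11 + 11)/15) = 1.
  m_2 = 15*1 - 11 = 4, d_2 = (136 - 4^2)/15 = 120/15 = 8, a_2 = floor((11 + 4)/8) = 1.
  m_3 = 8*1 - 4 = 4, d_3 = (136 - 4^2)/8 = 120/8 = 15, a_3 = floor((11 + 4)/15) = 1.
  m_4 = 15*1 - 4 = 11, d_4 = (136 - 11^2)/15 = 15/15 = 1, a_4 = floor((11 + 11)/1) = 22.
  m_5 = 1*22 - 11 = 11, d_5 = (136 - 11^2)/1 = 15/1 = 15: (m_5, d_5) = (m_1, d_1) = (11, 15), so from here the quotients repeat a_1, ..., a_4; the period length is 4.
Hence the expansion of sqrt(136) is a_0 = 11 followed by the repeating block 1, 1, 1, 22 (period 4).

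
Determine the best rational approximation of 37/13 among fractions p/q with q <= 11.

Expand x = 37/13 as a continued fraction with the Euclidean algorithm:
  37 = 2*13 + 11, so a_0 = 2.
  13 = 1*11 + 2, so a_1 = 1.
  11 = 5*2 + 1, so a_2 = 5.
  2 = 2*1 + 0, so a_3 = 2.
so x = [2; 1, 5, 2].
Convergents (p_i = a_i*p_{i-1} + p_{i-2}, q_i = a_i*q_{i-1} + q_{i-2} with p_{-2}=0, p_{-1}=1, q_{-2}=1, q_{-1}=0), until the denominator exceeds 11:
  i=0: a_0=2, p_0 = 2*1 + 0 = 2, q_0 = 2*0 + 1 = 1.
  i=1: a_1=1, p_1 = 1*2 + 1 = 3, q_1 = 1*1 + 0 = 1.
  i=2: a_2=5, p_2 = 5*3 + 2 = 17, q_2 = 5*1 + 1 = 6.
  i=3: a_3=2, p_3 = 2*17 + 3 = 37, q_3 = 2*6 + 1 = 13.
q_3 = 13 > 11, so the last convergent with denominator <= 11 is p_2/q_2 = 17/6.
The closest fraction with denominator <= 11 is either p_2/q_2 or the intermediate fraction (k*p_2 + p_1)/(k*q_2 + q_1) with the largest k >= 1 whose denominator stays <= 11; these approach x as k grows, and every other convergent or intermediate fraction in range is farther away.
Largest k: floor((11 - q_1)/q_2) = floor((11 - 1)/6) = 1.
That gives (1*17 + 3)/(1*6 + 1) = 20/7.
Compare the errors: |x - 17/6| = |37*6 - 17*13|/(13*6) = 1/78, and |x - 20/7| = |37*7 - 20*13|/(13*7) = 1/91.
Cross-multiplying, 1*78 = 78 < 91 = 1*91, so 1/91 is smaller: the intermediate fraction 20/7 is closer to x than 17/6.

20/7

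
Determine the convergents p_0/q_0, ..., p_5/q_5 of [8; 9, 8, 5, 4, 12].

Using the convergent recurrence p_i = a_i*p_{i-1} + p_{i-2}, q_i = a_i*q_{i-1} + q_{i-2} with p_{-2}=0, p_{-1}=1, q_{-2}=1, q_{-1}=0:
  i=0: a_0=8, p_0 = 8*1 + 0 = 8, q_0 = 8*0 + 1 = 1.
  i=1: a_1=9, p_1 = 9*8 + 1 = 73, q_1 = 9*1 + 0 = 9.
  i=2: a_2=8, p_2 = 8*73 + 8 = 592, q_2 = 8*9 + 1 = 73.
  i=3: a_3=5, p_3 = 5*592 + 73 = 3033, q_3 = 5*73 + 9 = 374.
  i=4: a_4=4, p_4 = 4*3033 + 592 = 12724, q_4 = 4*374 + 73 = 1569.
  i=5: a_5=12, p_5 = 12*12724 + 3033 = 155721, q_5 = 12*1569 + 374 = 19202.

8/1, 73/9, 592/73, 3033/374, 12724/1569, 155721/19202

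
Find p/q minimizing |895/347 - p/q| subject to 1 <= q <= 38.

49/19

Expand x = 895/347 as a continued fraction with the Euclidean algorithm:
  895 = 2*347 + 201, so a_0 = 2.
  347 = 1*201 + 146, so a_1 = 1.
  201 = 1*146 + 55, so a_2 = 1.
  146 = 2*55 + 36, so a_3 = 2.
  55 = 1*36 + 19, so a_4 = 1.
  36 = 1*19 + 17, so a_5 = 1.
  19 = 1*17 + 2, so a_6 = 1.
  17 = 8*2 + 1, so a_7 = 8.
  2 = 2*1 + 0, so a_8 = 2.
so x = [2; 1, 1, 2, 1, 1, 1, 8, 2].
Convergents (p_i = a_i*p_{i-1} + p_{i-2}, q_i = a_i*q_{i-1} + q_{i-2} with p_{-2}=0, p_{-1}=1, q_{-2}=1, q_{-1}=0), until the denominator exceeds 38:
  i=0: a_0=2, p_0 = 2*1 + 0 = 2, q_0 = 2*0 + 1 = 1.
  i=1: a_1=1, p_1 = 1*2 + 1 = 3, q_1 = 1*1 + 0 = 1.
  i=2: a_2=1, p_2 = 1*3 + 2 = 5, q_2 = 1*1 + 1 = 2.
  i=3: a_3=2, p_3 = 2*5 + 3 = 13, q_3 = 2*2 + 1 = 5.
  i=4: a_4=1, p_4 = 1*13 + 5 = 18, q_4 = 1*5 + 2 = 7.
  i=5: a_5=1, p_5 = 1*18 + 13 = 31, q_5 = 1*7 + 5 = 12.
  i=6: a_6=1, p_6 = 1*31 + 18 = 49, q_6 = 1*12 + 7 = 19.
  i=7: a_7=8, p_7 = 8*49 + 31 = 423, q_7 = 8*19 + 12 = 164.
q_7 = 164 > 38, so the last convergent with denominator <= 38 is p_6/q_6 = 49/19.
The closest fraction with denominator <= 38 is either p_6/q_6 or the intermediate fraction (k*p_6 + p_5)/(k*q_6 + q_5) with the largest k >= 1 whose denominator stays <= 38; these approach x as k grows, and every other convergent or intermediate fraction in range is farther away.
Largest k: floor((38 - q_5)/q_6) = floor((38 - 12)/19) = 1.
That gives (1*49 + 31)/(1*19 + 12) = 80/31.
Compare the errors: |x - 49/19| = |895*19 - 49*347|/(347*19) = 2/6593, and |x - 80/31| = |895*31 - 80*347|/(347*31) = 15/10757.
Cross-multiplying, 2*10757 = 21514 < 98895 = 15*6593, so 2/6593 is smaller: the convergent 49/19 is closer to x than 80/31.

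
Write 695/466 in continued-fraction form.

Run the Euclidean algorithm on 695 and 466; the successive quotients are the partial quotients a_0, a_1, ... (each step inverts the fractional part left over by the previous one):
  695 = 1*466 + 229, so a_0 = 1.
  466 = 2*229 + 8, so a_1 = 2.
  229 = 28*8 + 5, so a_2 = 28.
  8 = 1*5 + 3, so a_3 = 1.
  5 = 1*3 + 2, so a_4 = 1.
  3 = 1*2 + 1, so a_5 = 1.
  2 = 2*1 + 0, so a_6 = 2.
The remainder reaches 0 after 7 divisions, so the expansion has 7 partial quotients, read off in order.

[1; 2, 28, 1, 1, 1, 2]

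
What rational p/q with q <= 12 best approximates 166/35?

19/4

Expand x = 166/35 as a continued fraction with the Euclidean algorithm:
  166 = 4*35 + 26, so a_0 = 4.
  35 = 1*26 + 9, so a_1 = 1.
  26 = 2*9 + 8, so a_2 = 2.
  9 = 1*8 + 1, so a_3 = 1.
  8 = 8*1 + 0, so a_4 = 8.
so x = [4; 1, 2, 1, 8].
Convergents (p_i = a_i*p_{i-1} + p_{i-2}, q_i = a_i*q_{i-1} + q_{i-2} with p_{-2}=0, p_{-1}=1, q_{-2}=1, q_{-1}=0), until the denominator exceeds 12:
  i=0: a_0=4, p_0 = 4*1 + 0 = 4, q_0 = 4*0 + 1 = 1.
  i=1: a_1=1, p_1 = 1*4 + 1 = 5, q_1 = 1*1 + 0 = 1.
  i=2: a_2=2, p_2 = 2*5 + 4 = 14, q_2 = 2*1 + 1 = 3.
  i=3: a_3=1, p_3 = 1*14 + 5 = 19, q_3 = 1*3 + 1 = 4.
  i=4: a_4=8, p_4 = 8*19 + 14 = 166, q_4 = 8*4 + 3 = 35.
q_4 = 35 > 12, so the last convergent with denominator <= 12 is p_3/q_3 = 19/4.
The closest fraction with denominator <= 12 is either p_3/q_3 or the intermediate fraction (k*p_3 + p_2)/(k*q_3 + q_2) with the largest k >= 1 whose denominator stays <= 12; these approach x as k grows, and every other convergent or intermediate fraction in range is farther away.
Largest k: floor((12 - q_2)/q_3) = floor((12 - 3)/4) = 2.
That gives (2*19 + 14)/(2*4 + 3) = 52/11.
Compare the errors: |x - 19/4| = |166*4 - 19*35|/(35*4) = 1/140, and |x - 52/11| = |166*11 - 52*35|/(35*11) = 6/385.
Cross-multiplying, 1*385 = 385 < 840 = 6*140, so 1/140 is smaller: the convergent 19/4 is closer to x than 52/11.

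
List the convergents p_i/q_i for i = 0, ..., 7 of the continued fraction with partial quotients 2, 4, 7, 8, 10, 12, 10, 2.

Using the convergent recurrence p_i = a_i*p_{i-1} + p_{i-2}, q_i = a_i*q_{i-1} + q_{i-2} with p_{-2}=0, p_{-1}=1, q_{-2}=1, q_{-1}=0:
  i=0: a_0=2, p_0 = 2*1 + 0 = 2, q_0 = 2*0 + 1 = 1.
  i=1: a_1=4, p_1 = 4*2 + 1 = 9, q_1 = 4*1 + 0 = 4.
  i=2: a_2=7, p_2 = 7*9 + 2 = 65, q_2 = 7*4 + 1 = 29.
  i=3: a_3=8, p_3 = 8*65 + 9 = 529, q_3 = 8*29 + 4 = 236.
  i=4: a_4=10, p_4 = 10*529 + 65 = 5355, q_4 = 10*236 + 29 = 2389.
  i=5: a_5=12, p_5 = 12*5355 + 529 = 64789, q_5 = 12*2389 + 236 = 28904.
  i=6: a_6=10, p_6 = 10*64789 + 5355 = 653245, q_6 = 10*28904 + 2389 = 291429.
  i=7: a_7=2, p_7 = 2*653245 + 64789 = 1371279, q_7 = 2*291429 + 28904 = 611762.

2/1, 9/4, 65/29, 529/236, 5355/2389, 64789/28904, 653245/291429, 1371279/611762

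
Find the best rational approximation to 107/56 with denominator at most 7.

13/7

Expand x = 107/56 as a continued fraction with the Euclidean algorithm:
  107 = 1*56 + 51, so a_0 = 1.
  56 = 1*51 + 5, so a_1 = 1.
  51 = 10*5 + 1, so a_2 = 10.
  5 = 5*1 + 0, so a_3 = 5.
so x = [1; 1, 10, 5].
Convergents (p_i = a_i*p_{i-1} + p_{i-2}, q_i = a_i*q_{i-1} + q_{i-2} with p_{-2}=0, p_{-1}=1, q_{-2}=1, q_{-1}=0), until the denominator exceeds 7:
  i=0: a_0=1, p_0 = 1*1 + 0 = 1, q_0 = 1*0 + 1 = 1.
  i=1: a_1=1, p_1 = 1*1 + 1 = 2, q_1 = 1*1 + 0 = 1.
  i=2: a_2=10, p_2 = 10*2 + 1 = 21, q_2 = 10*1 + 1 = 11.
q_2 = 11 > 7, so the last convergent with denominator <= 7 is p_1/q_1 = 2/1.
The closest fraction with denominator <= 7 is either p_1/q_1 or the intermediate fraction (k*p_1 + p_0)/(k*q_1 + q_0) with the largest k >= 1 whose denominator stays <= 7; these approach x as k grows, and every other convergent or intermediate fraction in range is farther away.
Largest k: floor((7 - q_0)/q_1) = floor((7 - 1)/1) = 6.
That gives (6*2 + 1)/(6*1 + 1) = 13/7.
Compare the errors: |x - 2/1| = |107*1 - 2*56|/(56*1) = 5/56, and |x - 13/7| = |107*7 - 13*56|/(56*7) = 21/392.
Cross-multiplying, 21*56 = 1176 < 1960 = 5*392, so 21/392 is smaller: the intermediate fraction 13/7 is closer to x than 2/1.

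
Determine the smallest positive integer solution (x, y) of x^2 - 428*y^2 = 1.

First expand sqrt(428) as a continued fraction. With x_i = (sqrt(428) + m_i)/d_i and (m_0, d_0) = (0, 1): a_0 = floor(sqrt(428)) = 20, since 20^2 = 400 <= 428 < 441 = 21^2.
Iterate m_{i+1} = d_i*a_i - m_i, d_{i+1} = (428 - m_{i+1}^2)/d_i, a_{i+1} = floor((a_0 + m_{i+1})/d_{i+1}):
  m_1 = 1*20 - 0 = 20, d_1 = (428 - 20^2)/1 = 28/1 = 28, a_1 = floor((20 + 20)/28) = 1.
  m_2 = 28*1 - 20 = 8, d_2 = (428 - 8^2)/28 = 364/28 = 13, a_2 = floor((20 + 8)/13) = 2.
  m_3 = 13*2 - 8 = 18, d_3 = (428 - 18^2)/13 = 104/13 = 8, a_3 = floor((20 + 18)/8) = 4.
  m_4 = 8*4 - 18 = 14, d_4 = (428 - 14^2)/8 = 232/8 = 29, a_4 = floor((20 + 14)/29) = 1.
  m_5 = 29*1 - 14 = 15, d_5 = (428 - 15^2)/29 = 203/29 = 7, a_5 = floor((20 + 15)/7) = 5.
  m_6 = 7*5 - 15 = 20, d_6 = (428 - 20^2)/7 = 28/7 = 4, a_6 = floor((20 + 20)/4) = 10.
  m_7 = 4*10 - 20 = 20, d_7 = (428 - 20^2)/4 = 28/4 = 7, a_7 = floor((20 + 20)/7) = 5.
  m_8 = 7*5 - 20 = 15, d_8 = (428 - 15^2)/7 = 203/7 = 29, a_8 = floor((20 + 15)/29) = 1.
  m_9 = 29*1 - 15 = 14, d_9 = (428 - 14^2)/29 = 232/29 = 8, a_9 = floor((20 + 14)/8) = 4.
  m_10 = 8*4 - 14 = 18, d_10 = (428 - 18^2)/8 = 104/8 = 13, a_10 = floor((20 + 18)/13) = 2.
  m_11 = 13*2 - 18 = 8, d_11 = (428 - 8^2)/13 = 364/13 = 28, a_11 = floor((20 + 8)/28) = 1.
  m_12 = 28*1 - 8 = 20, d_12 = (428 - 20^2)/28 = 28/28 = 1, a_12 = floor((20 + 20)/1) = 40.
  m_13 = 1*40 - 20 = 20, d_13 = (428 - 20^2)/1 = 28/1 = 28: (m_13, d_13) = (m_1, d_1) = (20, 28), so from here the quotients repeat a_1, ..., a_12; the period length is 12.
So sqrt(428) = [20; (1, 2, 4, 1, 5, 10, 5, 1, 4, 2, 1, 40)] with period length k = 12.
k is even, so the fundamental solution of x^2 - 428y^2 = 1 is (p_{k-1}, q_{k-1}) = (p_11, q_11); compute convergents through index 11.
Convergents (p_i = a_i*p_{i-1} + p_{i-2}, q_i = a_i*q_{i-1} + q_{i-2} with p_{-2}=0, p_{-1}=1, q_{-2}=1, q_{-1}=0):
  i=0: a_0=20, p_0 = 20*1 + 0 = 20, q_0 = 20*0 + 1 = 1.
  i=1: a_1=1, p_1 = 1*20 + 1 = 21, q_1 = 1*1 + 0 = 1.
  i=2: a_2=2, p_2 = 2*21 + 20 = 62, q_2 = 2*1 + 1 = 3.
  i=3: a_3=4, p_3 = 4*62 + 21 = 269, q_3 = 4*3 + 1 = 13.
  i=4: a_4=1, p_4 = 1*269 + 62 = 331, q_4 = 1*13 + 3 = 16.
  i=5: a_5=5, p_5 = 5*331 + 269 = 1924, q_5 = 5*16 + 13 = 93.
  i=6: a_6=10, p_6 = 10*1924 + 331 = 19571, q_6 = 10*93 + 16 = 946.
  i=7: a_7=5, p_7 = 5*19571 + 1924 = 99779, q_7 = 5*946 + 93 = 4823.
  i=8: a_8=1, p_8 = 1*99779 + 19571 = 119350, q_8 = 1*4823 + 946 = 5769.
  i=9: a_9=4, p_9 = 4*119350 + 99779 = 577179, q_9 = 4*5769 + 4823 = 27899.
  i=10: a_10=2, p_10 = 2*577179 + 119350 = 1273708, q_10 = 2*27899 + 5769 = 61567.
  i=11: a_11=1, p_11 = 1*1273708 + 577179 = 1850887, q_11 = 1*61567 + 27899 = 89466.
Check: 1850887^2 - 428*89466^2 = 3425782686769 - 3425782686768 = 1, so (x, y) = (1850887, 89466) solves the equation, and by the theorem it is the least positive solution.

(x, y) = (1850887, 89466)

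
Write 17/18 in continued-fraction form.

[0; 1, 17]

Run the Euclidean algorithm on 17 and 18; the successive quotients are the partial quotients a_0, a_1, ... (each step inverts the fractional part left over by the previous one):
  17 = 0*18 + 17, so a_0 = 0.
  18 = 1*17 + 1, so a_1 = 1.
  17 = 17*1 + 0, so a_2 = 17.
The remainder reaches 0 after 3 divisions, so the expansion has 3 partial quotients, read off in order.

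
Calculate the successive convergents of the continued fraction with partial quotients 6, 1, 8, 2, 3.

Using the convergent recurrence p_i = a_i*p_{i-1} + p_{i-2}, q_i = a_i*q_{i-1} + q_{i-2} with p_{-2}=0, p_{-1}=1, q_{-2}=1, q_{-1}=0:
  i=0: a_0=6, p_0 = 6*1 + 0 = 6, q_0 = 6*0 + 1 = 1.
  i=1: a_1=1, p_1 = 1*6 + 1 = 7, q_1 = 1*1 + 0 = 1.
  i=2: a_2=8, p_2 = 8*7 + 6 = 62, q_2 = 8*1 + 1 = 9.
  i=3: a_3=2, p_3 = 2*62 + 7 = 131, q_3 = 2*9 + 1 = 19.
  i=4: a_4=3, p_4 = 3*131 + 62 = 455, q_4 = 3*19 + 9 = 66.

6/1, 7/1, 62/9, 131/19, 455/66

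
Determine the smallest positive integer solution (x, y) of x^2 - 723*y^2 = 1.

(x, y) = (242, 9)

First expand sqrt(723) as a continued fraction. With x_i = (sqrt(723) + m_i)/d_i and (m_0, d_0) = (0, 1): a_0 = floor(sqrt(723)) = 26, since 26^2 = 676 <= 723 < 729 = 27^2.
Iterate m_{i+1} = d_i*a_i - m_i, d_{i+1} = (723 - m_{i+1}^2)/d_i, a_{i+1} = floor((a_0 + m_{i+1})/d_{i+1}):
  m_1 = 1*26 - 0 = 26, d_1 = (723 - 26^2)/1 = 47/1 = 47, a_1 = floor((26 + 26)/47) = 1.
  m_2 = 47*1 - 26 = 21, d_2 = (723 - 21^2)/47 = 282/47 = 6, a_2 = floor((26 + 21)/6) = 7.
  m_3 = 6*7 - 21 = 21, d_3 = (723 - 21^2)/6 = 282/6 = 47, a_3 = floor((26 + 21)/47) = 1.
  m_4 = 47*1 - 21 = 26, d_4 = (723 - 26^2)/47 = 47/47 = 1, a_4 = floor((26 + 26)/1) = 52.
  m_5 = 1*52 - 26 = 26, d_5 = (723 - 26^2)/1 = 47/1 = 47: (m_5, d_5) = (m_1, d_1) = (26, 47), so from here the quotients repeat a_1, ..., a_4; the period length is 4.
So sqrt(723) = [26; (1, 7, 1, 52)] with period length k = 4.
k is even, so the fundamental solution of x^2 - 723y^2 = 1 is (p_{k-1}, q_{k-1}) = (p_3, q_3); compute convergents through index 3.
Convergents (p_i = a_i*p_{i-1} + p_{i-2}, q_i = a_i*q_{i-1} + q_{i-2} with p_{-2}=0, p_{-1}=1, q_{-2}=1, q_{-1}=0):
  i=0: a_0=26, p_0 = 26*1 + 0 = 26, q_0 = 26*0 + 1 = 1.
  i=1: a_1=1, p_1 = 1*26 + 1 = 27, q_1 = 1*1 + 0 = 1.
  i=2: a_2=7, p_2 = 7*27 + 26 = 215, q_2 = 7*1 + 1 = 8.
  i=3: a_3=1, p_3 = 1*215 + 27 = 242, q_3 = 1*8 + 1 = 9.
Check: 242^2 - 723*9^2 = 58564 - 58563 = 1, so (x, y) = (242, 9) solves the equation, and by the theorem it is the least positive solution.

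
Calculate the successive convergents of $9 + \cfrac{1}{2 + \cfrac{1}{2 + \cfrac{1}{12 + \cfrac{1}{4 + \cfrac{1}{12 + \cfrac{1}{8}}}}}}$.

Using the convergent recurrence p_i = a_i*p_{i-1} + p_{i-2}, q_i = a_i*q_{i-1} + q_{i-2} with p_{-2}=0, p_{-1}=1, q_{-2}=1, q_{-1}=0:
  i=0: a_0=9, p_0 = 9*1 + 0 = 9, q_0 = 9*0 + 1 = 1.
  i=1: a_1=2, p_1 = 2*9 + 1 = 19, q_1 = 2*1 + 0 = 2.
  i=2: a_2=2, p_2 = 2*19 + 9 = 47, q_2 = 2*2 + 1 = 5.
  i=3: a_3=12, p_3 = 12*47 + 19 = 583, q_3 = 12*5 + 2 = 62.
  i=4: a_4=4, p_4 = 4*583 + 47 = 2379, q_4 = 4*62 + 5 = 253.
  i=5: a_5=12, p_5 = 12*2379 + 583 = 29131, q_5 = 12*253 + 62 = 3098.
  i=6: a_6=8, p_6 = 8*29131 + 2379 = 235427, q_6 = 8*3098 + 253 = 25037.

9/1, 19/2, 47/5, 583/62, 2379/253, 29131/3098, 235427/25037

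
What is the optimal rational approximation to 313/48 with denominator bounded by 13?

85/13

Expand x = 313/48 as a continued fraction with the Euclidean algorithm:
  313 = 6*48 + 25, so a_0 = 6.
  48 = 1*25 + 23, so a_1 = 1.
  25 = 1*23 + 2, so a_2 = 1.
  23 = 11*2 + 1, so a_3 = 11.
  2 = 2*1 + 0, so a_4 = 2.
so x = [6; 1, 1, 11, 2].
Convergents (p_i = a_i*p_{i-1} + p_{i-2}, q_i = a_i*q_{i-1} + q_{i-2} with p_{-2}=0, p_{-1}=1, q_{-2}=1, q_{-1}=0), until the denominator exceeds 13:
  i=0: a_0=6, p_0 = 6*1 + 0 = 6, q_0 = 6*0 + 1 = 1.
  i=1: a_1=1, p_1 = 1*6 + 1 = 7, q_1 = 1*1 + 0 = 1.
  i=2: a_2=1, p_2 = 1*7 + 6 = 13, q_2 = 1*1 + 1 = 2.
  i=3: a_3=11, p_3 = 11*13 + 7 = 150, q_3 = 11*2 + 1 = 23.
q_3 = 23 > 13, so the last convergent with denominator <= 13 is p_2/q_2 = 13/2.
The closest fraction with denominator <= 13 is either p_2/q_2 or the intermediate fraction (k*p_2 + p_1)/(k*q_2 + q_1) with the largest k >= 1 whose denominator stays <= 13; these approach x as k grows, and every other convergent or intermediate fraction in range is farther away.
Largest k: floor((13 - q_1)/q_2) = floor((13 - 1)/2) = 6.
That gives (6*13 + 7)/(6*2 + 1) = 85/13.
Compare the errors: |x - 13/2| = |313*2 - 13*48|/(48*2) = 2/96, and |x - 85/13| = |313*13 - 85*48|/(48*13) = 11/624.
Cross-multiplying, 11*96 = 1056 < 1248 = 2*624, so 11/624 is smaller: the intermediate fraction 85/13 is closer to x than 13/2.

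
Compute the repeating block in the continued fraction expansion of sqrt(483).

[21; (1, 42)]

Write x_i = (sqrt(483) + m_i)/d_i with (m_0, d_0) = (0, 1). a_0 = floor(sqrt(483)) = 21, since 21^2 = 441 <= 483 < 484 = 22^2.
Iterate m_{i+1} = d_i*a_i - m_i, d_{i+1} = (483 - m_{i+1}^2)/d_i, a_{i+1} = floor((a_0 + m_{i+1})/d_{i+1}):
  m_1 = 1*21 - 0 = 21, d_1 = (483 - 21^2)/1 = 42/1 = 42, a_1 = floor((21 + 21)/42) = 1.
  m_2 = 42*1 - 21 = 21, d_2 = (483 - 21^2)/42 = 42/42 = 1, a_2 = floor((21 + 21)/1) = 42.
  m_3 = 1*42 - 21 = 21, d_3 = (483 - 21^2)/1 = 42/1 = 42: (m_3, d_3) = (m_1, d_1) = (21, 42), so from here the quotients repeat a_1, a_2; the period length is 2.
Hence the expansion of sqrt(483) is a_0 = 21 followed by the repeating block 1, 42 (period 2).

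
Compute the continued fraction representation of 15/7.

Run the Euclidean algorithm on 15 and 7; the successive quotients are the partial quotients a_0, a_1, ... (each step inverts the fractional part left over by the previous one):
  15 = 2*7 + 1, so a_0 = 2.
  7 = 7*1 + 0, so a_1 = 7.
The remainder reaches 0 after 2 divisions, so the expansion has 2 partial quotients, read off in order.

[2; 7]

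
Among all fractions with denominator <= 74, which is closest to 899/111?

Expand x = 899/111 as a continued fraction with the Euclidean algorithm:
  899 = 8*111 + 11, so a_0 = 8.
  111 = 10*11 + 1, so a_1 = 10.
  11 = 11*1 + 0, so a_2 = 11.
so x = [8; 10, 11].
Convergents (p_i = a_i*p_{i-1} + p_{i-2}, q_i = a_i*q_{i-1} + q_{i-2} with p_{-2}=0, p_{-1}=1, q_{-2}=1, q_{-1}=0), until the denominator exceeds 74:
  i=0: a_0=8, p_0 = 8*1 + 0 = 8, q_0 = 8*0 + 1 = 1.
  i=1: a_1=10, p_1 = 10*8 + 1 = 81, q_1 = 10*1 + 0 = 10.
  i=2: a_2=11, p_2 = 11*81 + 8 = 899, q_2 = 11*10 + 1 = 111.
q_2 = 111 > 74, so the last convergent with denominator <= 74 is p_1/q_1 = 81/10.
The closest fraction with denominator <= 74 is either p_1/q_1 or the intermediate fraction (k*p_1 + p_0)/(k*q_1 + q_0) with the largest k >= 1 whose denominator stays <= 74; these approach x as k grows, and every other convergent or intermediate fraction in range is farther away.
Largest k: floor((74 - q_0)/q_1) = floor((74 - 1)/10) = 7.
That gives (7*81 + 8)/(7*10 + 1) = 575/71.
Compare the errors: |x - 81/10| = |899*10 - 81*111|/(111*10) = 1/1110, and |x - 575/71| = |899*71 - 575*111|/(111*71) = 4/7881.
Cross-multiplying, 4*1110 = 4440 < 7881 = 1*7881, so 4/7881 is smaller: the intermediate fraction 575/71 is closer to x than 81/10.

575/71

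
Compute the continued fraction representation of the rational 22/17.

[1; 3, 2, 2]

Run the Euclidean algorithm on 22 and 17; the successive quotients are the partial quotients a_0, a_1, ... (each step inverts the fractional part left over by the previous one):
  22 = 1*17 + 5, so a_0 = 1.
  17 = 3*5 + 2, so a_1 = 3.
  5 = 2*2 + 1, so a_2 = 2.
  2 = 2*1 + 0, so a_3 = 2.
The remainder reaches 0 after 4 divisions, so the expansion has 4 partial quotients, read off in order.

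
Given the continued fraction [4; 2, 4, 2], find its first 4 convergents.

4/1, 9/2, 40/9, 89/20

Using the convergent recurrence p_i = a_i*p_{i-1} + p_{i-2}, q_i = a_i*q_{i-1} + q_{i-2} with p_{-2}=0, p_{-1}=1, q_{-2}=1, q_{-1}=0:
  i=0: a_0=4, p_0 = 4*1 + 0 = 4, q_0 = 4*0 + 1 = 1.
  i=1: a_1=2, p_1 = 2*4 + 1 = 9, q_1 = 2*1 + 0 = 2.
  i=2: a_2=4, p_2 = 4*9 + 4 = 40, q_2 = 4*2 + 1 = 9.
  i=3: a_3=2, p_3 = 2*40 + 9 = 89, q_3 = 2*9 + 2 = 20.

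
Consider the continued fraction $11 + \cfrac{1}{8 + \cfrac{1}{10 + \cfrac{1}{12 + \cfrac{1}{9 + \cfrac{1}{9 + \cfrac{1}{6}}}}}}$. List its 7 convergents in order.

11/1, 89/8, 901/81, 10901/980, 99010/8901, 901991/81089, 5510956/495435

Using the convergent recurrence p_i = a_i*p_{i-1} + p_{i-2}, q_i = a_i*q_{i-1} + q_{i-2} with p_{-2}=0, p_{-1}=1, q_{-2}=1, q_{-1}=0:
  i=0: a_0=11, p_0 = 11*1 + 0 = 11, q_0 = 11*0 + 1 = 1.
  i=1: a_1=8, p_1 = 8*11 + 1 = 89, q_1 = 8*1 + 0 = 8.
  i=2: a_2=10, p_2 = 10*89 + 11 = 901, q_2 = 10*8 + 1 = 81.
  i=3: a_3=12, p_3 = 12*901 + 89 = 10901, q_3 = 12*81 + 8 = 980.
  i=4: a_4=9, p_4 = 9*10901 + 901 = 99010, q_4 = 9*980 + 81 = 8901.
  i=5: a_5=9, p_5 = 9*99010 + 10901 = 901991, q_5 = 9*8901 + 980 = 81089.
  i=6: a_6=6, p_6 = 6*901991 + 99010 = 5510956, q_6 = 6*81089 + 8901 = 495435.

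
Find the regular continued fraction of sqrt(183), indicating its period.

Write x_i = (sqrt(183) + m_i)/d_i with (m_0, d_0) = (0, 1). a_0 = floor(sqrt(183)) = 13, since 13^2 = 169 <= 183 < 196 = 14^2.
Iterate m_{i+1} = d_i*a_i - m_i, d_{i+1} = (183 - m_{i+1}^2)/d_i, a_{i+1} = floor((a_0 + m_{i+1})/d_{i+1}):
  m_1 = 1*13 - 0 = 13, d_1 = (183 - 13^2)/1 = 14/1 = 14, a_1 = floor((13 + 13)/14) = 1.
  m_2 = 14*1 - 13 = 1, d_2 = (183 - 1^2)/14 = 182/14 = 13, a_2 = floor((13 + 1)/13) = 1.
  m_3 = 13*1 - 1 = 12, d_3 = (183 - 12^2)/13 = 39/13 = 3, a_3 = floor((13 + 12)/3) = 8.
  m_4 = 3*8 - 12 = 12, d_4 = (183 - 12^2)/3 = 39/3 = 13, a_4 = floor((13 + 12)/13) = 1.
  m_5 = 13*1 - 12 = 1, d_5 = (183 - 1^2)/13 = 182/13 = 14, a_5 = floor((13 + 1)/14) = 1.
  m_6 = 14*1 - 1 = 13, d_6 = (183 - 13^2)/14 = 14/14 = 1, a_6 = floor((13 + 13)/1) = 26.
  m_7 = 1*26 - 13 = 13, d_7 = (183 - 13^2)/1 = 14/1 = 14: (m_7, d_7) = (m_1, d_1) = (13, 14), so from here the quotients repeat a_1, ..., a_6; the period length is 6.
Hence the expansion of sqrt(183) is a_0 = 13 followed by the repeating block 1, 1, 8, 1, 1, 26 (period 6).

[13; (1, 1, 8, 1, 1, 26)]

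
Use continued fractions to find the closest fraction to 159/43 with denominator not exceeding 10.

37/10

Expand x = 159/43 as a continued fraction with the Euclidean algorithm:
  159 = 3*43 + 30, so a_0 = 3.
  43 = 1*30 + 13, so a_1 = 1.
  30 = 2*13 + 4, so a_2 = 2.
  13 = 3*4 + 1, so a_3 = 3.
  4 = 4*1 + 0, so a_4 = 4.
so x = [3; 1, 2, 3, 4].
Convergents (p_i = a_i*p_{i-1} + p_{i-2}, q_i = a_i*q_{i-1} + q_{i-2} with p_{-2}=0, p_{-1}=1, q_{-2}=1, q_{-1}=0), until the denominator exceeds 10:
  i=0: a_0=3, p_0 = 3*1 + 0 = 3, q_0 = 3*0 + 1 = 1.
  i=1: a_1=1, p_1 = 1*3 + 1 = 4, q_1 = 1*1 + 0 = 1.
  i=2: a_2=2, p_2 = 2*4 + 3 = 11, q_2 = 2*1 + 1 = 3.
  i=3: a_3=3, p_3 = 3*11 + 4 = 37, q_3 = 3*3 + 1 = 10.
  i=4: a_4=4, p_4 = 4*37 + 11 = 159, q_4 = 4*10 + 3 = 43.
q_4 = 43 > 10, so the last convergent with denominator <= 10 is p_3/q_3 = 37/10.
The closest fraction with denominator <= 10 is either p_3/q_3 or the intermediate fraction (k*p_3 + p_2)/(k*q_3 + q_2) with the largest k >= 1 whose denominator stays <= 10; these approach x as k grows, and every other convergent or intermediate fraction in range is farther away.
Largest k: floor((10 - q_2)/q_3) = floor((10 - 3)/10) = 0.
Since k = 0, no intermediate fraction beyond p_3/q_3 has denominator <= 10, so the convergent 37/10 is the closest (its error is |159*10 - 37*43|/(43*10) = 1/430).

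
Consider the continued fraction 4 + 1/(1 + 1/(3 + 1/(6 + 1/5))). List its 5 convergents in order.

4/1, 5/1, 19/4, 119/25, 614/129

Using the convergent recurrence p_i = a_i*p_{i-1} + p_{i-2}, q_i = a_i*q_{i-1} + q_{i-2} with p_{-2}=0, p_{-1}=1, q_{-2}=1, q_{-1}=0:
  i=0: a_0=4, p_0 = 4*1 + 0 = 4, q_0 = 4*0 + 1 = 1.
  i=1: a_1=1, p_1 = 1*4 + 1 = 5, q_1 = 1*1 + 0 = 1.
  i=2: a_2=3, p_2 = 3*5 + 4 = 19, q_2 = 3*1 + 1 = 4.
  i=3: a_3=6, p_3 = 6*19 + 5 = 119, q_3 = 6*4 + 1 = 25.
  i=4: a_4=5, p_4 = 5*119 + 19 = 614, q_4 = 5*25 + 4 = 129.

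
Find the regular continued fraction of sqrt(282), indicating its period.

[16; (1, 3, 1, 4, 1, 3, 1, 32)]

Write x_i = (sqrt(282) + m_i)/d_i with (m_0, d_0) = (0, 1). a_0 = floor(sqrt(282)) = 16, since 16^2 = 256 <= 282 < 289 = 17^2.
Iterate m_{i+1} = d_i*a_i - m_i, d_{i+1} = (282 - m_{i+1}^2)/d_i, a_{i+1} = floor((a_0 + m_{i+1})/d_{i+1}):
  m_1 = 1*16 - 0 = 16, d_1 = (282 - 16^2)/1 = 26/1 = 26, a_1 = floor((16 + 16)/26) = 1.
  m_2 = 26*1 - 16 = 10, d_2 = (282 - 10^2)/26 = 182/26 = 7, a_2 = floor((16 + 10)/7) = 3.
  m_3 = 7*3 - 10 = 11, d_3 = (282 - 11^2)/7 = 161/7 = 23, a_3 = floor((16 + 11)/23) = 1.
  m_4 = 23*1 - 11 = 12, d_4 = (282 - 12^2)/23 = 138/23 = 6, a_4 = floor((16 + 12)/6) = 4.
  m_5 = 6*4 - 12 = 12, d_5 = (282 - 12^2)/6 = 138/6 = 23, a_5 = floor((16 + 12)/23) = 1.
  m_6 = 23*1 - 12 = 11, d_6 = (282 - 11^2)/23 = 161/23 = 7, a_6 = floor((16 + 11)/7) = 3.
  m_7 = 7*3 - 11 = 10, d_7 = (282 - 10^2)/7 = 182/7 = 26, a_7 = floor((16 + 10)/26) = 1.
  m_8 = 26*1 - 10 = 16, d_8 = (282 - 16^2)/26 = 26/26 = 1, a_8 = floor((16 + 16)/1) = 32.
  m_9 = 1*32 - 16 = 16, d_9 = (282 - 16^2)/1 = 26/1 = 26: (m_9, d_9) = (m_1, d_1) = (16, 26), so from here the quotients repeat a_1, ..., a_8; the period length is 8.
Hence the expansion of sqrt(282) is a_0 = 16 followed by the repeating block 1, 3, 1, 4, 1, 3, 1, 32 (period 8).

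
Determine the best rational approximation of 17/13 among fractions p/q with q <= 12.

Expand x = 17/13 as a continued fraction with the Euclidean algorithm:
  17 = 1*13 + 4, so a_0 = 1.
  13 = 3*4 + 1, so a_1 = 3.
  4 = 4*1 + 0, so a_2 = 4.
so x = [1; 3, 4].
Convergents (p_i = a_i*p_{i-1} + p_{i-2}, q_i = a_i*q_{i-1} + q_{i-2} with p_{-2}=0, p_{-1}=1, q_{-2}=1, q_{-1}=0), until the denominator exceeds 12:
  i=0: a_0=1, p_0 = 1*1 + 0 = 1, q_0 = 1*0 + 1 = 1.
  i=1: a_1=3, p_1 = 3*1 + 1 = 4, q_1 = 3*1 + 0 = 3.
  i=2: a_2=4, p_2 = 4*4 + 1 = 17, q_2 = 4*3 + 1 = 13.
q_2 = 13 > 12, so the last convergent with denominator <= 12 is p_1/q_1 = 4/3.
The closest fraction with denominator <= 12 is either p_1/q_1 or the intermediate fraction (k*p_1 + p_0)/(k*q_1 + q_0) with the largest k >= 1 whose denominator stays <= 12; these approach x as k grows, and every other convergent or intermediate fraction in range is farther away.
Largest k: floor((12 - q_0)/q_1) = floor((12 - 1)/3) = 3.
That gives (3*4 + 1)/(3*3 + 1) = 13/10.
Compare the errors: |x - 4/3| = |17*3 - 4*13|/(13*3) = 1/39, and |x - 13/10| = |17*10 - 13*13|/(13*10) = 1/130.
Cross-multiplying, 1*39 = 39 < 130 = 1*130, so 1/130 is smaller: the intermediate fraction 13/10 is closer to x than 4/3.

13/10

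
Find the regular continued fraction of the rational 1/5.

Run the Euclidean algorithm on 1 and 5; the successive quotients are the partial quotients a_0, a_1, ... (each step inverts the fractional part left over by the previous one):
  1 = 0*5 + 1, so a_0 = 0.
  5 = 5*1 + 0, so a_1 = 5.
The remainder reaches 0 after 2 divisions, so the expansion has 2 partial quotients, read off in order.

[0; 5]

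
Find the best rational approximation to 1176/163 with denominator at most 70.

Expand x = 1176/163 as a continued fraction with the Euclidean algorithm:
  1176 = 7*163 + 35, so a_0 = 7.
  163 = 4*35 + 23, so a_1 = 4.
  35 = 1*23 + 12, so a_2 = 1.
  23 = 1*12 + 11, so a_3 = 1.
  12 = 1*11 + 1, so a_4 = 1.
  11 = 11*1 + 0, so a_5 = 11.
so x = [7; 4, 1, 1, 1, 11].
Convergents (p_i = a_i*p_{i-1} + p_{i-2}, q_i = a_i*q_{i-1} + q_{i-2} with p_{-2}=0, p_{-1}=1, q_{-2}=1, q_{-1}=0), until the denominator exceeds 70:
  i=0: a_0=7, p_0 = 7*1 + 0 = 7, q_0 = 7*0 + 1 = 1.
  i=1: a_1=4, p_1 = 4*7 + 1 = 29, q_1 = 4*1 + 0 = 4.
  i=2: a_2=1, p_2 = 1*29 + 7 = 36, q_2 = 1*4 + 1 = 5.
  i=3: a_3=1, p_3 = 1*36 + 29 = 65, q_3 = 1*5 + 4 = 9.
  i=4: a_4=1, p_4 = 1*65 + 36 = 101, q_4 = 1*9 + 5 = 14.
  i=5: a_5=11, p_5 = 11*101 + 65 = 1176, q_5 = 11*14 + 9 = 163.
q_5 = 163 > 70, so the last convergent with denominator <= 70 is p_4/q_4 = 101/14.
The closest fraction with denominator <= 70 is either p_4/q_4 or the intermediate fraction (k*p_4 + p_3)/(k*q_4 + q_3) with the largest k >= 1 whose denominator stays <= 70; these approach x as k grows, and every other convergent or intermediate fraction in range is farther away.
Largest k: floor((70 - q_3)/q_4) = floor((70 - 9)/14) = 4.
That gives (4*101 + 65)/(4*14 + 9) = 469/65.
Compare the errors: |x - 101/14| = |1176*14 - 101*163|/(163*14) = 1/2282, and |x - 469/65| = |1176*65 - 469*163|/(163*65) = 7/10595.
Cross-multiplying, 1*10595 = 10595 < 15974 = 7*2282, so 1/2282 is smaller: the convergent 101/14 is closer to x than 469/65.

101/14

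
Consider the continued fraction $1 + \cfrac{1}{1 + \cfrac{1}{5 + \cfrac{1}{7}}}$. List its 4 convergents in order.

Using the convergent recurrence p_i = a_i*p_{i-1} + p_{i-2}, q_i = a_i*q_{i-1} + q_{i-2} with p_{-2}=0, p_{-1}=1, q_{-2}=1, q_{-1}=0:
  i=0: a_0=1, p_0 = 1*1 + 0 = 1, q_0 = 1*0 + 1 = 1.
  i=1: a_1=1, p_1 = 1*1 + 1 = 2, q_1 = 1*1 + 0 = 1.
  i=2: a_2=5, p_2 = 5*2 + 1 = 11, q_2 = 5*1 + 1 = 6.
  i=3: a_3=7, p_3 = 7*11 + 2 = 79, q_3 = 7*6 + 1 = 43.

1/1, 2/1, 11/6, 79/43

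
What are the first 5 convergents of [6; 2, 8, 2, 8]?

Using the convergent recurrence p_i = a_i*p_{i-1} + p_{i-2}, q_i = a_i*q_{i-1} + q_{i-2} with p_{-2}=0, p_{-1}=1, q_{-2}=1, q_{-1}=0:
  i=0: a_0=6, p_0 = 6*1 + 0 = 6, q_0 = 6*0 + 1 = 1.
  i=1: a_1=2, p_1 = 2*6 + 1 = 13, q_1 = 2*1 + 0 = 2.
  i=2: a_2=8, p_2 = 8*13 + 6 = 110, q_2 = 8*2 + 1 = 17.
  i=3: a_3=2, p_3 = 2*110 + 13 = 233, q_3 = 2*17 + 2 = 36.
  i=4: a_4=8, p_4 = 8*233 + 110 = 1974, q_4 = 8*36 + 17 = 305.

6/1, 13/2, 110/17, 233/36, 1974/305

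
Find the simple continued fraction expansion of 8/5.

Run the Euclidean algorithm on 8 and 5; the successive quotients are the partial quotients a_0, a_1, ... (each step inverts the fractional part left over by the previous one):
  8 = 1*5 + 3, so a_0 = 1.
  5 = 1*3 + 2, so a_1 = 1.
  3 = 1*2 + 1, so a_2 = 1.
  2 = 2*1 + 0, so a_3 = 2.
The remainder reaches 0 after 4 divisions, so the expansion has 4 partial quotients, read off in order.

[1; 1, 1, 2]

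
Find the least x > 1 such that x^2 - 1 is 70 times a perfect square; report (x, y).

First expand sqrt(70) as a continued fraction. With x_i = (sqrt(70) + m_i)/d_i and (m_0, d_0) = (0, 1): a_0 = floor(sqrt(70)) = 8, since 8^2 = 64 <= 70 < 81 = 9^2.
Iterate m_{i+1} = d_i*a_i - m_i, d_{i+1} = (70 - m_{i+1}^2)/d_i, a_{i+1} = floor((a_0 + m_{i+1})/d_{i+1}):
  m_1 = 1*8 - 0 = 8, d_1 = (70 - 8^2)/1 = 6/1 = 6, a_1 = floor((8 + 8)/6) = 2.
  m_2 = 6*2 - 8 = 4, d_2 = (70 - 4^2)/6 = 54/6 = 9, a_2 = floor((8 + 4)/9) = 1.
  m_3 = 9*1 - 4 = 5, d_3 = (70 - 5^2)/9 = 45/9 = 5, a_3 = floor((8 + 5)/5) = 2.
  m_4 = 5*2 - 5 = 5, d_4 = (70 - 5^2)/5 = 45/5 = 9, a_4 = floor((8 + 5)/9) = 1.
  m_5 = 9*1 - 5 = 4, d_5 = (70 - 4^2)/9 = 54/9 = 6, a_5 = floor((8 + 4)/6) = 2.
  m_6 = 6*2 - 4 = 8, d_6 = (70 - 8^2)/6 = 6/6 = 1, a_6 = floor((8 + 8)/1) = 16.
  m_7 = 1*16 - 8 = 8, d_7 = (70 - 8^2)/1 = 6/1 = 6: (m_7, d_7) = (m_1, d_1) = (8, 6), so from here the quotients repeat a_1, ..., a_6; the period length is 6.
So sqrt(70) = [8; (2, 1, 2, 1, 2, 16)] with period length k = 6.
k is even, so the fundamental solution of x^2 - 70y^2 = 1 is (p_{k-1}, q_{k-1}) = (p_5, q_5); compute convergents through index 5.
Convergents (p_i = a_i*p_{i-1} + p_{i-2}, q_i = a_i*q_{i-1} + q_{i-2} with p_{-2}=0, p_{-1}=1, q_{-2}=1, q_{-1}=0):
  i=0: a_0=8, p_0 = 8*1 + 0 = 8, q_0 = 8*0 + 1 = 1.
  i=1: a_1=2, p_1 = 2*8 + 1 = 17, q_1 = 2*1 + 0 = 2.
  i=2: a_2=1, p_2 = 1*17 + 8 = 25, q_2 = 1*2 + 1 = 3.
  i=3: a_3=2, p_3 = 2*25 + 17 = 67, q_3 = 2*3 + 2 = 8.
  i=4: a_4=1, p_4 = 1*67 + 25 = 92, q_4 = 1*8 + 3 = 11.
  i=5: a_5=2, p_5 = 2*92 + 67 = 251, q_5 = 2*11 + 8 = 30.
Check: 251^2 - 70*30^2 = 63001 - 63000 = 1, so (x, y) = (251, 30) solves the equation, and by the theorem it is the least positive solution.

(x, y) = (251, 30)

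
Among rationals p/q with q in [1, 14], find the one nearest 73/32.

Expand x = 73/32 as a continued fraction with the Euclidean algorithm:
  73 = 2*32 + 9, so a_0 = 2.
  32 = 3*9 + 5, so a_1 = 3.
  9 = 1*5 + 4, so a_2 = 1.
  5 = 1*4 + 1, so a_3 = 1.
  4 = 4*1 + 0, so a_4 = 4.
so x = [2; 3, 1, 1, 4].
Convergents (p_i = a_i*p_{i-1} + p_{i-2}, q_i = a_i*q_{i-1} + q_{i-2} with p_{-2}=0, p_{-1}=1, q_{-2}=1, q_{-1}=0), until the denominator exceeds 14:
  i=0: a_0=2, p_0 = 2*1 + 0 = 2, q_0 = 2*0 + 1 = 1.
  i=1: a_1=3, p_1 = 3*2 + 1 = 7, q_1 = 3*1 + 0 = 3.
  i=2: a_2=1, p_2 = 1*7 + 2 = 9, q_2 = 1*3 + 1 = 4.
  i=3: a_3=1, p_3 = 1*9 + 7 = 16, q_3 = 1*4 + 3 = 7.
  i=4: a_4=4, p_4 = 4*16 + 9 = 73, q_4 = 4*7 + 4 = 32.
q_4 = 32 > 14, so the last convergent with denominator <= 14 is p_3/q_3 = 16/7.
The closest fraction with denominator <= 14 is either p_3/q_3 or the intermediate fraction (k*p_3 + p_2)/(k*q_3 + q_2) with the largest k >= 1 whose denominator stays <= 14; these approach x as k grows, and every other convergent or intermediate fraction in range is farther away.
Largest k: floor((14 - q_2)/q_3) = floor((14 - 4)/7) = 1.
That gives (1*16 + 9)/(1*7 + 4) = 25/11.
Compare the errors: |x - 16/7| = |73*7 - 16*32|/(32*7) = 1/224, and |x - 25/11| = |73*11 - 25*32|/(32*11) = 3/352.
Cross-multiplying, 1*352 = 352 < 672 = 3*224, so 1/224 is smaller: the convergent 16/7 is closer to x than 25/11.

16/7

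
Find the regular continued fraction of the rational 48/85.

Run the Euclidean algorithm on 48 and 85; the successive quotients are the partial quotients a_0, a_1, ... (each step inverts the fractional part left over by the previous one):
  48 = 0*85 + 48, so a_0 = 0.
  85 = 1*48 + 37, so a_1 = 1.
  48 = 1*37 + 11, so a_2 = 1.
  37 = 3*11 + 4, so a_3 = 3.
  11 = 2*4 + 3, so a_4 = 2.
  4 = 1*3 + 1, so a_5 = 1.
  3 = 3*1 + 0, so a_6 = 3.
The remainder reaches 0 after 7 divisions, so the expansion has 7 partial quotients, read off in order.

[0; 1, 1, 3, 2, 1, 3]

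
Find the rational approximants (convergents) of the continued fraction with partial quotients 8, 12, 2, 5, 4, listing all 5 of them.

8/1, 97/12, 202/25, 1107/137, 4630/573

Using the convergent recurrence p_i = a_i*p_{i-1} + p_{i-2}, q_i = a_i*q_{i-1} + q_{i-2} with p_{-2}=0, p_{-1}=1, q_{-2}=1, q_{-1}=0:
  i=0: a_0=8, p_0 = 8*1 + 0 = 8, q_0 = 8*0 + 1 = 1.
  i=1: a_1=12, p_1 = 12*8 + 1 = 97, q_1 = 12*1 + 0 = 12.
  i=2: a_2=2, p_2 = 2*97 + 8 = 202, q_2 = 2*12 + 1 = 25.
  i=3: a_3=5, p_3 = 5*202 + 97 = 1107, q_3 = 5*25 + 12 = 137.
  i=4: a_4=4, p_4 = 4*1107 + 202 = 4630, q_4 = 4*137 + 25 = 573.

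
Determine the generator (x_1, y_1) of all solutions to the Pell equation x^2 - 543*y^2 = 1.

First expand sqrt(543) as a continued fraction. With x_i = (sqrt(543) + m_i)/d_i and (m_0, d_0) = (0, 1): a_0 = floor(sqrt(543)) = 23, since 23^2 = 529 <= 543 < 576 = 24^2.
Iterate m_{i+1} = d_i*a_i - m_i, d_{i+1} = (543 - m_{i+1}^2)/d_i, a_{i+1} = floor((a_0 + m_{i+1})/d_{i+1}):
  m_1 = 1*23 - 0 = 23, d_1 = (543 - 23^2)/1 = 14/1 = 14, a_1 = floor((23 + 23)/14) = 3.
  m_2 = 14*3 - 23 = 19, d_2 = (543 - 19^2)/14 = 182/14 = 13, a_2 = floor((23 + 19)/13) = 3.
  m_3 = 13*3 - 19 = 20, d_3 = (543 - 20^2)/13 = 143/13 = 11, a_3 = floor((23 + 20)/11) = 3.
  m_4 = 11*3 - 20 = 13, d_4 = (543 - 13^2)/11 = 374/11 = 34, a_4 = floor((23 + 13)/34) = 1.
  m_5 = 34*1 - 13 = 21, d_5 = (543 - 21^2)/34 = 102/34 = 3, a_5 = floor((23 + 21)/3) = 14.
  m_6 = 3*14 - 21 = 21, d_6 = (543 - 21^2)/3 = 102/3 = 34, a_6 = floor((23 + 21)/34) = 1.
  m_7 = 34*1 - 21 = 13, d_7 = (543 - 13^2)/34 = 374/34 = 11, a_7 = floor((23 + 13)/11) = 3.
  m_8 = 11*3 - 13 = 20, d_8 = (543 - 20^2)/11 = 143/11 = 13, a_8 = floor((23 + 20)/13) = 3.
  m_9 = 13*3 - 20 = 19, d_9 = (543 - 19^2)/13 = 182/13 = 14, a_9 = floor((23 + 19)/14) = 3.
  m_10 = 14*3 - 19 = 23, d_10 = (543 - 23^2)/14 = 14/14 = 1, a_10 = floor((23 + 23)/1) = 46.
  m_11 = 1*46 - 23 = 23, d_11 = (543 - 23^2)/1 = 14/1 = 14: (m_11, d_11) = (m_1, d_1) = (23, 14), so from here the quotients repeat a_1, ..., a_10; the period length is 10.
So sqrt(543) = [23; (3, 3, 3, 1, 14, 1, 3, 3, 3, 46)] with period length k = 10.
k is even, so the fundamental solution of x^2 - 543y^2 = 1 is (p_{k-1}, q_{k-1}) = (p_9, q_9); compute convergents through index 9.
Convergents (p_i = a_i*p_{i-1} + p_{i-2}, q_i = a_i*q_{i-1} + q_{i-2} with p_{-2}=0, p_{-1}=1, q_{-2}=1, q_{-1}=0):
  i=0: a_0=23, p_0 = 23*1 + 0 = 23, q_0 = 23*0 + 1 = 1.
  i=1: a_1=3, p_1 = 3*23 + 1 = 70, q_1 = 3*1 + 0 = 3.
  i=2: a_2=3, p_2 = 3*70 + 23 = 233, q_2 = 3*3 + 1 = 10.
  i=3: a_3=3, p_3 = 3*233 + 70 = 769, q_3 = 3*10 + 3 = 33.
  i=4: a_4=1, p_4 = 1*769 + 233 = 1002, q_4 = 1*33 + 10 = 43.
  i=5: a_5=14, p_5 = 14*1002 + 769 = 14797, q_5 = 14*43 + 33 = 635.
  i=6: a_6=1, p_6 = 1*14797 + 1002 = 15799, q_6 = 1*635 + 43 = 678.
  i=7: a_7=3, p_7 = 3*15799 + 14797 = 62194, q_7 = 3*678 + 635 = 2669.
  i=8: a_8=3, p_8 = 3*62194 + 15799 = 202381, q_8 = 3*2669 + 678 = 8685.
  i=9: a_9=3, p_9 = 3*202381 + 62194 = 669337, q_9 = 3*8685 + 2669 = 28724.
Check: 669337^2 - 543*28724^2 = 448012019569 - 448012019568 = 1, so (x, y) = (669337, 28724) solves the equation, and by the theorem it is the least positive solution.

(x, y) = (669337, 28724)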